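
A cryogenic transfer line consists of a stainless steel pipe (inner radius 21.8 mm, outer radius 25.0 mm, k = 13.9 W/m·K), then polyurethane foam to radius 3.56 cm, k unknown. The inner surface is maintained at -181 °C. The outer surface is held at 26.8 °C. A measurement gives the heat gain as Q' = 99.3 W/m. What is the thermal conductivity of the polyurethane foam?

ΣR = ΔT/Q' = |-181 − 26.8|/99.3 = 2.093 m·K/W
Known resistances:
  R'_stainless steel = ln(0.0250/0.0218)/(2πk) = 0.1370/(2π·13.9) = 0.001568 m·K/W
R_polyurethane foam = ΣR − ΣR_known = 2.093 − 0.001568 = 2.091 m·K/W
ln(r₂/r₁)/(2πk) = 2.091 ⇒ k = 0.3535/(2π·2.091) = 0.0269 W/m·K

k = 0.0269 W/m·K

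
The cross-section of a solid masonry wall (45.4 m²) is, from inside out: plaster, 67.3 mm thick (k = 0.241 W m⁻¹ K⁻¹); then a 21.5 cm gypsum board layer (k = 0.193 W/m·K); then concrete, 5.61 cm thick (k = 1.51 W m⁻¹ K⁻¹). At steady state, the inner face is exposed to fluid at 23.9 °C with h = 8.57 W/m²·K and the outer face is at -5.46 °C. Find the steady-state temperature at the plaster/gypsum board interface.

Treat each layer as a resistance in series:
  R_conv,in = 1/(hA) = 1/(8.57·45.4) = 0.002570 K/W
  R_plaster = L/(kA) = 0.0673/(0.241·45.4) = 0.006151 K/W
  R_gypsum board = L/(kA) = 0.215/(0.193·45.4) = 0.02454 K/W
  R_concrete = L/(kA) = 0.0561/(1.51·45.4) = 8.183×10^-4 K/W
ΣR = 0.002570 + 0.006151 + 0.02454 + 8.183×10^-4 = 0.03408 K/W
Q = ΔT/ΣR = (23.9 °C − -5.46 °C)/0.03408 = 861.5 W
From the inner boundary to the plaster/gypsum board interface, ΣR_partial = 0.008721 K/W.
T_interface = T_in − Q·ΣR_partial = 23.9 °C − (861.5)(0.008721) = 16.4 °C

T = 16.4 °C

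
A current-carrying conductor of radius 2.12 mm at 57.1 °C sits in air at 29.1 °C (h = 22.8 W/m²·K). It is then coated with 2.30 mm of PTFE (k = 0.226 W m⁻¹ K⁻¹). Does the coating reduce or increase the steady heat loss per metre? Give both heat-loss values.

Critical radius for a cylinder: r_cr = k/h = 0.00991 m = 0.991 cm.
Outer radius after coating: r₂ = 0.00212 + 0.00230 = 0.00442 m.
Since r₁ < r_cr and r₂ ≤ r_cr, the coating moves toward the maximum at r_cr — heat loss rises.
Bare: R = 1/(2πr₁h) = 3.293 m·K/W; Q = 28/3.293 = 8.50 W/m.
Coated: R = R_cond + R_conv = 2.097 m·K/W; Q = 28/2.097 = 13.4 W/m.

increases: 8.50 → 13.4 W/m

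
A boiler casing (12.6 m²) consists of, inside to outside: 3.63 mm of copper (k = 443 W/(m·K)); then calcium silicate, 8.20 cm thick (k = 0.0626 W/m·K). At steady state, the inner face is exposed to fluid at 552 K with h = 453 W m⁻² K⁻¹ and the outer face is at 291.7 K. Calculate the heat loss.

Resistance network (inner→outer):
  R_conv,in = 1/(hA) = 1/(453·12.6) = 1.752×10^-4 K/W
  R_copper = L/(kA) = 0.00363/(443·12.6) = 6.503×10^-7 K/W
  R_calcium silicate = L/(kA) = 0.0820/(0.0626·12.6) = 0.1040 K/W
ΣR = 1.752×10^-4 + 6.503×10^-7 + 0.1040 = 0.1042 K/W
Q = ΔT/ΣR = (552 K − 291.7 K)/0.1042 = 2500 W

Q = 2.50 kW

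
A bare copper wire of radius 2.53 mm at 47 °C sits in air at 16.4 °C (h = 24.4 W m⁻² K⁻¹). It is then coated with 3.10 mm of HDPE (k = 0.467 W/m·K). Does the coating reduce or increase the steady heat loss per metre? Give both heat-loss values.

increases: 11.9 → 21.4 W/m

Critical radius for a cylinder: r_cr = k/h = 0.0191 m = 1.91 cm.
Outer radius after coating: r₂ = 0.00253 + 0.00310 = 0.00563 m.
Since r₁ < r_cr and r₂ ≤ r_cr, the coating moves toward the maximum at r_cr — heat loss rises.
Bare: R = 1/(2πr₁h) = 2.578 m·K/W; Q = 30.6/2.578 = 11.9 W/m.
Coated: R = R_cond + R_conv = 1.431 m·K/W; Q = 30.6/1.431 = 21.4 W/m.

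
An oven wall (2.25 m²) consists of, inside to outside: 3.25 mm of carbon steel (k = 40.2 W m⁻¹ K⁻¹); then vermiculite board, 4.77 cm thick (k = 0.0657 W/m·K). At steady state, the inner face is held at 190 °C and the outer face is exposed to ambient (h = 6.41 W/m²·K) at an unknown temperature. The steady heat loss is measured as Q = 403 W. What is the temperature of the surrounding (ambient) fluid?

Sum the resistances:
  R_carbon steel = L/(kA) = 0.00325/(40.2·2.25) = 3.593×10^-5 K/W
  R_vermiculite board = L/(kA) = 0.0477/(0.0657·2.25) = 0.3227 K/W
  R_conv,out = 1/(hA) = 1/(6.41·2.25) = 0.06934 K/W
ΣR = 0.3921 K/W
ΔT = Q·ΣR = 403 × 0.3921 = 158.0 K
Heat flows outward, so T_out = T_in − ΔT = 190 − 158.0 = 32.0 °C

T_out = 32.0 °C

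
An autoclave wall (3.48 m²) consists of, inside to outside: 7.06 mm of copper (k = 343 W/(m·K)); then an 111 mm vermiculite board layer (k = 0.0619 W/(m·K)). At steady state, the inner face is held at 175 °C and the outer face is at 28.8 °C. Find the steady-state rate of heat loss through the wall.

Resistance network (inner→outer):
  R_copper = L/(kA) = 0.00706/(343·3.48) = 5.915×10^-6 K/W
  R_vermiculite board = L/(kA) = 0.111/(0.0619·3.48) = 0.5153 K/W
ΣR = 5.915×10^-6 + 0.5153 = 0.5153 K/W
Q = ΔT/ΣR = (175 °C − 28.8 °C)/0.5153 = 284 W

Q = 284 W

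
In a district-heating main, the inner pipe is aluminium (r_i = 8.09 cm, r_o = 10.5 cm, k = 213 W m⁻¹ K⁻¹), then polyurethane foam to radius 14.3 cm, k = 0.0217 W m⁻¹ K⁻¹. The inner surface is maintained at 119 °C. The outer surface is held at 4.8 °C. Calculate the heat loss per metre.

Series thermal resistances, inner to outer:
  R'_aluminium = ln(0.105/0.0809)/(2πk) = 0.2607/(2π·213) = 1.948×10^-4 m·K/W
  R'_polyurethane foam = ln(0.143/0.105)/(2πk) = 0.3089/(2π·0.0217) = 2.265 m·K/W
ΣR = 1.948×10^-4 + 2.265 = 2.265 m·K/W
Q' = ΔT/ΣR = (119 °C − 4.8 °C)/2.265 = 50.4 W/m

Q' = 50.4 W/m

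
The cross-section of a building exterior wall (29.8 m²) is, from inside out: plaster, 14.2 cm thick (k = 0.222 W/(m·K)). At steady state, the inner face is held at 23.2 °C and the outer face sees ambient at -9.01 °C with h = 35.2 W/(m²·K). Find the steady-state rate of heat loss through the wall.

Series thermal resistances, inner to outer:
  R_plaster = L/(kA) = 0.142/(0.222·29.8) = 0.02146 K/W
  R_conv,out = 1/(hA) = 1/(35.2·29.8) = 9.533×10^-4 K/W
ΣR = 0.02146 + 9.533×10^-4 = 0.02241 K/W
Q = ΔT/ΣR = (23.2 °C − -9.01 °C)/0.02241 = 1440 W

Q = 1440 W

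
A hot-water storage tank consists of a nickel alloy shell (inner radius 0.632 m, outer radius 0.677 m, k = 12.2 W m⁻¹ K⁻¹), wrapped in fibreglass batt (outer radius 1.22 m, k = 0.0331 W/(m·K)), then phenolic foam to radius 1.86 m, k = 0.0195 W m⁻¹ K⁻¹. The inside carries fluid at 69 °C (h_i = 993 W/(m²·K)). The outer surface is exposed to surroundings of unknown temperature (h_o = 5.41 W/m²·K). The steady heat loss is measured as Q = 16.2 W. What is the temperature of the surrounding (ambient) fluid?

Series resistances:
  R_conv,in = 1/(4πr²h) = 1/(4π·0.632²·993) = 2.006×10^-4 K/W
  R_nickel alloy = (1/0.632 − 1/0.677)/(4πk) = 0.1052/(4π·12.2) = 6.860×10^-4 K/W
  R_fibreglass batt = (1/0.677 − 1/1.22)/(4πk) = 0.6574/(4π·0.0331) = 1.581 K/W
  R_phenolic foam = (1/1.22 − 1/1.86)/(4πk) = 0.2820/(4π·0.0195) = 1.151 K/W
  R_conv,out = 1/(4πr²h) = 1/(4π·1.86²·5.41) = 0.004252 K/W
ΣR = 2.737 K/W
ΔT = Q·ΣR = 16.2 × 2.737 = 44.34 K
Heat flows outward, so T_out = T_in − ΔT = 69 − 44.34 = 24.7 °C

T_out = 24.7 °C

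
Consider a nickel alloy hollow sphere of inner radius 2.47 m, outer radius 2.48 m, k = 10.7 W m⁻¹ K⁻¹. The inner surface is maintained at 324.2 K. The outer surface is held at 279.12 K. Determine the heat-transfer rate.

Q = 3710 kW

Q = 4πk·ΔT/(1/r₁ − 1/r₂) = 4π × 10.7 × 45.08 / (1/2.47 − 1/2.48) = 3.71×10^6 W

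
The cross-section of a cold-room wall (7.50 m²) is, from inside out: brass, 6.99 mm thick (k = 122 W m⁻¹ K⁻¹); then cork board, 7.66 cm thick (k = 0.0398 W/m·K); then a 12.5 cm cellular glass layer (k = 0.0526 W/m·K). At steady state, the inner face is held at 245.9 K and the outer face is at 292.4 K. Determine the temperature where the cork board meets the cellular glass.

Treat each layer as a resistance in series:
  R_brass = L/(kA) = 0.00699/(122·7.50) = 7.639×10^-6 K/W
  R_cork board = L/(kA) = 0.0766/(0.0398·7.50) = 0.2566 K/W
  R_cellular glass = L/(kA) = 0.125/(0.0526·7.50) = 0.3169 K/W
ΣR = 7.639×10^-6 + 0.2566 + 0.3169 = 0.5735 K/W
Q = ΔT/ΣR = (245.9 K − 292.4 K)/0.5735 = -81.08 W
From the inner boundary to the cork board/cellular glass interface, ΣR_partial = 0.2566 K/W.
T_interface = T_in − Q·ΣR_partial = 245.9 K − (-81.08)(0.2566) = 266.71 K

T = 266.71 K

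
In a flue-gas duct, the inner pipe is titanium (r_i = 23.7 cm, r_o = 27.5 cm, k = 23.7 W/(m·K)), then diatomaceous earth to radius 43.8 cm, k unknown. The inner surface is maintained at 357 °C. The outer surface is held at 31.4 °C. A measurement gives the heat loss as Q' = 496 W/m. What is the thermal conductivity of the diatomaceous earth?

ΣR = ΔT/Q' = |357 − 31.4|/496 = 0.6565 m·K/W
Known resistances:
  R'_titanium = ln(0.275/0.237)/(2πk) = 0.1487/(2π·23.7) = 9.987×10^-4 m·K/W
R_diatomaceous earth = ΣR − ΣR_known = 0.6565 − 9.987×10^-4 = 0.6555 m·K/W
ln(r₂/r₁)/(2πk) = 0.6555 ⇒ k = 0.4654/(2π·0.6555) = 0.113 W/m·K

k = 0.113 W/m·K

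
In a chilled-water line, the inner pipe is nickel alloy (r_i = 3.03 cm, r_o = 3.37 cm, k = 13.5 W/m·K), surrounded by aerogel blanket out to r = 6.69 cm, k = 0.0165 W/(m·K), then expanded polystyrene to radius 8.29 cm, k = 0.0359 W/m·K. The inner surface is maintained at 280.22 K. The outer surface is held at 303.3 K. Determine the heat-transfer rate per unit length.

Series thermal resistances, inner to outer:
  R'_nickel alloy = ln(0.0337/0.0303)/(2πk) = 0.1064/(2π·13.5) = 0.001254 m·K/W
  R'_aerogel blanket = ln(0.0669/0.0337)/(2πk) = 0.6857/(2π·0.0165) = 6.614 m·K/W
  R'_expanded polystyrene = ln(0.0829/0.0669)/(2πk) = 0.2144/(2π·0.0359) = 0.9507 m·K/W
ΣR = 0.001254 + 6.614 + 0.9507 = 7.566 m·K/W
Q' = ΔT/ΣR = (280.22 K − 303.3 K)/7.566 = -3.05 W/m
(Negative Q' ⇒ heat flows inward; heat gain = 3.05 W/m.)

Q' = 3.05 W/m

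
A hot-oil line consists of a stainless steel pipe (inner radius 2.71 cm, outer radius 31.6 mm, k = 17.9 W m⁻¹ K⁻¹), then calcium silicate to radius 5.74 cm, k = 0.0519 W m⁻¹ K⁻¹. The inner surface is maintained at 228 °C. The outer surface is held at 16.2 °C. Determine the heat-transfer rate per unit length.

Q' = 116 W/m

Series thermal resistances, inner to outer:
  R'_stainless steel = ln(0.0316/0.0271)/(2πk) = 0.1536/(2π·17.9) = 0.001366 m·K/W
  R'_calcium silicate = ln(0.0574/0.0316)/(2πk) = 0.5969/(2π·0.0519) = 1.830 m·K/W
ΣR = 0.001366 + 1.830 = 1.831 m·K/W
Q' = ΔT/ΣR = (228 °C − 16.2 °C)/1.831 = 116 W/m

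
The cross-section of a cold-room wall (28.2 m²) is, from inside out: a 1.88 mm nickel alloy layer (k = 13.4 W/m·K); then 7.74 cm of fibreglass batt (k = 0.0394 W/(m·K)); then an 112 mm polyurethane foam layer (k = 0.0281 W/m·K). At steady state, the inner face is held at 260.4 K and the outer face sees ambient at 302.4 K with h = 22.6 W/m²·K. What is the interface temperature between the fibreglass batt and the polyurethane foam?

T = 274.16 K

Series thermal resistances, inner to outer:
  R_nickel alloy = L/(kA) = 0.00188/(13.4·28.2) = 4.975×10^-6 K/W
  R_fibreglass batt = L/(kA) = 0.0774/(0.0394·28.2) = 0.06966 K/W
  R_polyurethane foam = L/(kA) = 0.112/(0.0281·28.2) = 0.1413 K/W
  R_conv,out = 1/(hA) = 1/(22.6·28.2) = 0.001569 K/W
ΣR = 4.975×10^-6 + 0.06966 + 0.1413 + 0.001569 = 0.2125 K/W
Q = ΔT/ΣR = (260.4 K − 302.4 K)/0.2125 = -197.6 W
From the inner boundary to the fibreglass batt/polyurethane foam interface, ΣR_partial = 0.06966 K/W.
T_interface = T_in − Q·ΣR_partial = 260.4 K − (-197.6)(0.06966) = 274.16 K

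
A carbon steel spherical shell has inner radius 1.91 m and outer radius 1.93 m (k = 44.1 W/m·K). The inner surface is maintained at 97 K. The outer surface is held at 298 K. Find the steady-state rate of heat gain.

Q = 4πk·ΔT/(1/r₁ − 1/r₂) = 4π × 44.1 × 201 / (1/1.91 − 1/1.93) = 2.05×10^7 W

Q = 20500 kW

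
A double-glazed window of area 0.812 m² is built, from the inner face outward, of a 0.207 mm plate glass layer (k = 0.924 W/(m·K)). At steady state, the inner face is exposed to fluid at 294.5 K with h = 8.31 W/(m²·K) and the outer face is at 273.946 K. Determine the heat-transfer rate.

Treat each layer as a resistance in series:
  R_conv,in = 1/(hA) = 1/(8.31·0.812) = 0.1482 K/W
  R_plate glass = L/(kA) = 2.07×10^-4/(0.924·0.812) = 2.759×10^-4 K/W
ΣR = 0.1482 + 2.759×10^-4 = 0.1485 K/W
Q = ΔT/ΣR = (294.5 K − 273.946 K)/0.1485 = 138 W

Q = 138 W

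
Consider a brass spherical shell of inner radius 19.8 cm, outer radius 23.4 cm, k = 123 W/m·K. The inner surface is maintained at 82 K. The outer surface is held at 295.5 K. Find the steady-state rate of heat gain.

Q = 425 kW

Q = 4πk·ΔT/(1/r₁ − 1/r₂) = 4π × 123 × 213.5 / (1/0.198 − 1/0.234) = 4.25×10^5 W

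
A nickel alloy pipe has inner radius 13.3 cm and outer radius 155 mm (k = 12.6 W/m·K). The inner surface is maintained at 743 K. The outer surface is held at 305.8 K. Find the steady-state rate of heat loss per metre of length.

Q' = 2.26×10^5 W/m

Q' = 2πk·ΔT/ln(r₂/r₁) = 2π × 12.6 × 437.2 / ln(0.155/0.133) = 2.26×10^5 W/m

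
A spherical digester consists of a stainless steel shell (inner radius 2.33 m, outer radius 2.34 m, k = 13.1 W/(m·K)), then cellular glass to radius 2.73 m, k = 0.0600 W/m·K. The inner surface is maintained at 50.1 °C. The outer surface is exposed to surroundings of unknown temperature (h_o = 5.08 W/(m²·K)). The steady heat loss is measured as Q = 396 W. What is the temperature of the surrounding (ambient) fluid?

T_out = 17.2 °C

Sum the resistances:
  R_stainless steel = (1/2.33 − 1/2.34)/(4πk) = 0.001834/(4π·13.1) = 1.114×10^-5 K/W
  R_cellular glass = (1/2.34 − 1/2.73)/(4πk) = 0.06105/(4π·0.0600) = 0.08097 K/W
  R_conv,out = 1/(4πr²h) = 1/(4π·2.73²·5.08) = 0.002102 K/W
ΣR = 0.08308 K/W
ΔT = Q·ΣR = 396 × 0.08308 = 32.90 K
Heat flows outward, so T_out = T_in − ΔT = 50.1 − 32.90 = 17.2 °C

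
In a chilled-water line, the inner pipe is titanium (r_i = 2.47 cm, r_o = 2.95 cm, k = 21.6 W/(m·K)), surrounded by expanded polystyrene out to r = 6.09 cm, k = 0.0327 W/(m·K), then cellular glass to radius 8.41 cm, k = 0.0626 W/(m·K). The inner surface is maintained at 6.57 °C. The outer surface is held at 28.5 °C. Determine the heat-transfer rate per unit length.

Resistance network (inner→outer):
  R'_titanium = ln(0.0295/0.0247)/(2πk) = 0.1776/(2π·21.6) = 0.001309 m·K/W
  R'_expanded polystyrene = ln(0.0609/0.0295)/(2πk) = 0.7248/(2π·0.0327) = 3.528 m·K/W
  R'_cellular glass = ln(0.0841/0.0609)/(2πk) = 0.3228/(2π·0.0626) = 0.8206 m·K/W
ΣR = 0.001309 + 3.528 + 0.8206 = 4.350 m·K/W
Q' = ΔT/ΣR = (6.57 °C − 28.5 °C)/4.350 = -5.04 W/m
(Negative Q' ⇒ heat flows inward; heat gain = 5.04 W/m.)

Q' = 5.04 W/m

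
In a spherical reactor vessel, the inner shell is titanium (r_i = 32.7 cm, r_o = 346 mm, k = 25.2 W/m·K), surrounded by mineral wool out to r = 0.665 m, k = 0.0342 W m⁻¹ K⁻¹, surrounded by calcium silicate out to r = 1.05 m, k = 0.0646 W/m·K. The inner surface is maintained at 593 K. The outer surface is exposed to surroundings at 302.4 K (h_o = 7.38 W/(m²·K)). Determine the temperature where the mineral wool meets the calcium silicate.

T = 353.5 K

Series thermal resistances, inner to outer:
  R_titanium = (1/0.327 − 1/0.346)/(4πk) = 0.1679/(4π·25.2) = 5.303×10^-4 K/W
  R_mineral wool = (1/0.346 − 1/0.665)/(4πk) = 1.386/(4π·0.0342) = 3.226 K/W
  R_calcium silicate = (1/0.665 − 1/1.05)/(4πk) = 0.5514/(4π·0.0646) = 0.6792 K/W
  R_conv,out = 1/(4πr²h) = 1/(4π·1.05²·7.38) = 0.009780 K/W
ΣR = 5.303×10^-4 + 3.226 + 0.6792 + 0.009780 = 3.916 K/W
Q = ΔT/ΣR = (593 K − 302.4 K)/3.916 = 74.21 W
From the inner boundary to the mineral wool/calcium silicate interface, ΣR_partial = 3.227 K/W.
T_interface = T_in − Q·ΣR_partial = 593 K − (74.21)(3.227) = 353.5 K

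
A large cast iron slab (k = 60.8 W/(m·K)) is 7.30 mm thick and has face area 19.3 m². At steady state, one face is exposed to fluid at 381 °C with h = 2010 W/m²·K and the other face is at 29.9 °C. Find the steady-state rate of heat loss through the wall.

Q = 1.10×10^7 W

Treat each layer as a resistance in series:
  R_conv,in = 1/(hA) = 1/(2010·19.3) = 2.578×10^-5 K/W
  R_cast iron = L/(kA) = 0.00730/(60.8·19.3) = 6.221×10^-6 K/W
ΣR = 2.578×10^-5 + 6.221×10^-6 = 3.200×10^-5 K/W
Q = ΔT/ΣR = (381 °C − 29.9 °C)/3.200×10^-5 = 1.10×10^7 W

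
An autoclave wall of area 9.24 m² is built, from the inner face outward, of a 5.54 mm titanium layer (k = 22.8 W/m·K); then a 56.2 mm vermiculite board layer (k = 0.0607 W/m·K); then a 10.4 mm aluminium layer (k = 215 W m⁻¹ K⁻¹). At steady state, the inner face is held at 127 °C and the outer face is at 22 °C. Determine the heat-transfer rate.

Treat each layer as a resistance in series:
  R_titanium = L/(kA) = 0.00554/(22.8·9.24) = 2.630×10^-5 K/W
  R_vermiculite board = L/(kA) = 0.0562/(0.0607·9.24) = 0.1002 K/W
  R_aluminium = L/(kA) = 0.0104/(215·9.24) = 5.235×10^-6 K/W
ΣR = 2.630×10^-5 + 0.1002 + 5.235×10^-6 = 0.1002 K/W
Q = ΔT/ΣR = (127 °C − 22 °C)/0.1002 = 1050 W

Q = 1050 W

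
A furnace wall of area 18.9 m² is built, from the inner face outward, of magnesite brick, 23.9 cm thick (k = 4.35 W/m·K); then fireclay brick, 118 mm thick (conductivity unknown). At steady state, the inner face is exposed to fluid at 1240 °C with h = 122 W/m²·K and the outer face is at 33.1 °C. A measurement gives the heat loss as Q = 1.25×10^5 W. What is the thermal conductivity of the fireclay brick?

k = 0.989 W/m·K

ΣR = ΔT/Q = |1240 − 33.1|/1.25×10^5 = 0.009655 K/W
Known resistances:
  R_conv,in = 1/(hA) = 1/(122·18.9) = 4.337×10^-4 K/W
  R_magnesite brick = L/(kA) = 0.239/(4.35·18.9) = 0.002907 K/W
R_fireclay brick = ΣR − ΣR_known = 0.009655 − 0.003341 = 0.006314 K/W
L/(kA) = 0.006314 ⇒ k = 0.118/(0.006314·18.9) = 0.989 W/m·K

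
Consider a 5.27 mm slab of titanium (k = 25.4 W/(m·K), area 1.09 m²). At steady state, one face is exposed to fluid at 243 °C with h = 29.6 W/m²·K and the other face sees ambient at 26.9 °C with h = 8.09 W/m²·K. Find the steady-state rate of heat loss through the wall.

Q = 1490 W

Series thermal resistances, inner to outer:
  R_conv,in = 1/(hA) = 1/(29.6·1.09) = 0.03099 K/W
  R_titanium = L/(kA) = 0.00527/(25.4·1.09) = 1.903×10^-4 K/W
  R_conv,out = 1/(hA) = 1/(8.09·1.09) = 0.1134 K/W
ΣR = 0.03099 + 1.903×10^-4 + 0.1134 = 0.1446 K/W
Q = ΔT/ΣR = (243 °C − 26.9 °C)/0.1446 = 1490 W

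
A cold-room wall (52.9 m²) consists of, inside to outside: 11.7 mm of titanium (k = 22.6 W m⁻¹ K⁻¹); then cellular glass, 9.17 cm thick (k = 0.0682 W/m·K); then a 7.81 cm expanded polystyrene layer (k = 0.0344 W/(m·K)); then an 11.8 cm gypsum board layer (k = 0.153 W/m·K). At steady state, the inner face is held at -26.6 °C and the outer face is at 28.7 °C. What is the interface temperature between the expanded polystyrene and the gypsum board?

Resistance network (inner→outer):
  R_titanium = L/(kA) = 0.0117/(22.6·52.9) = 9.786×10^-6 K/W
  R_cellular glass = L/(kA) = 0.0917/(0.0682·52.9) = 0.02542 K/W
  R_expanded polystyrene = L/(kA) = 0.0781/(0.0344·52.9) = 0.04292 K/W
  R_gypsum board = L/(kA) = 0.118/(0.153·52.9) = 0.01458 K/W
ΣR = 9.786×10^-6 + 0.02542 + 0.04292 + 0.01458 = 0.08293 K/W
Q = ΔT/ΣR = (-26.6 °C − 28.7 °C)/0.08293 = -666.8 W
From the inner boundary to the expanded polystyrene/gypsum board interface, ΣR_partial = 0.06835 K/W.
T_interface = T_in − Q·ΣR_partial = -26.6 °C − (-666.8)(0.06835) = 19.0 °C

T = 19.0 °C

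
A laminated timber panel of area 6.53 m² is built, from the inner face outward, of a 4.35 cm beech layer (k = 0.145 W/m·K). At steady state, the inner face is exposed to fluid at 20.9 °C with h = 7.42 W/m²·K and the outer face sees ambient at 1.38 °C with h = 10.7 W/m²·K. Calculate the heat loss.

Resistance network (inner→outer):
  R_conv,in = 1/(hA) = 1/(7.42·6.53) = 0.02064 K/W
  R_beech = L/(kA) = 0.0435/(0.145·6.53) = 0.04594 K/W
  R_conv,out = 1/(hA) = 1/(10.7·6.53) = 0.01431 K/W
ΣR = 0.02064 + 0.04594 + 0.01431 = 0.08089 K/W
Q = ΔT/ΣR = (20.9 °C − 1.38 °C)/0.08089 = 241 W

Q = 241 W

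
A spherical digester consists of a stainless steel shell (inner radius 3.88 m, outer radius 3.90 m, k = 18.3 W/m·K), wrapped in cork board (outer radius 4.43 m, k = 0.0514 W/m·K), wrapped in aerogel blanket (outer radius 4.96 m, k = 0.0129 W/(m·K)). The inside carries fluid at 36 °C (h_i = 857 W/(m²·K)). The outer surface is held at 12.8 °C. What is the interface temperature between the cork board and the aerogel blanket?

Resistance network (inner→outer):
  R_conv,in = 1/(4πr²h) = 1/(4π·3.88²·857) = 6.168×10^-6 K/W
  R_stainless steel = (1/3.88 − 1/3.90)/(4πk) = 0.001322/(4π·18.3) = 5.747×10^-6 K/W
  R_cork board = (1/3.90 − 1/4.43)/(4πk) = 0.03068/(4π·0.0514) = 0.04749 K/W
  R_aerogel blanket = (1/4.43 − 1/4.96)/(4πk) = 0.02412/(4π·0.0129) = 0.1488 K/W
ΣR = 6.168×10^-6 + 5.747×10^-6 + 0.04749 + 0.1488 = 0.1963 K/W
Q = ΔT/ΣR = (36 °C − 12.8 °C)/0.1963 = 118.2 W
From the inner boundary to the cork board/aerogel blanket interface, ΣR_partial = 0.04750 K/W.
T_interface = T_in − Q·ΣR_partial = 36 °C − (118.2)(0.04750) = 30.4 °C

T = 30.4 °C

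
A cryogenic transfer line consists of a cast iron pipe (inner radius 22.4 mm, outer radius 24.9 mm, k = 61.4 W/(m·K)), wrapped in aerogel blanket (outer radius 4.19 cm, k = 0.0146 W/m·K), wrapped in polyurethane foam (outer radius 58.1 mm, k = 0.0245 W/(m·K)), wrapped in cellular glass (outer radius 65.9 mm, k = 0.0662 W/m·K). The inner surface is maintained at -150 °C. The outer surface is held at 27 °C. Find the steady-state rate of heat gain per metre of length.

Q' = 21.9 W/m

Treat each layer as a resistance in series:
  R'_cast iron = ln(0.0249/0.0224)/(2πk) = 0.1058/(2π·61.4) = 2.743×10^-4 m·K/W
  R'_aerogel blanket = ln(0.0419/0.0249)/(2πk) = 0.5204/(2π·0.0146) = 5.673 m·K/W
  R'_polyurethane foam = ln(0.0581/0.0419)/(2πk) = 0.3269/(2π·0.0245) = 2.123 m·K/W
  R'_cellular glass = ln(0.0659/0.0581)/(2πk) = 0.1260/(2π·0.0662) = 0.3029 m·K/W
ΣR = 2.743×10^-4 + 5.673 + 2.123 + 0.3029 = 8.099 m·K/W
Q' = ΔT/ΣR = (-150 °C − 27 °C)/8.099 = -21.9 W/m
(Negative Q' ⇒ heat flows inward; heat gain = 21.9 W/m.)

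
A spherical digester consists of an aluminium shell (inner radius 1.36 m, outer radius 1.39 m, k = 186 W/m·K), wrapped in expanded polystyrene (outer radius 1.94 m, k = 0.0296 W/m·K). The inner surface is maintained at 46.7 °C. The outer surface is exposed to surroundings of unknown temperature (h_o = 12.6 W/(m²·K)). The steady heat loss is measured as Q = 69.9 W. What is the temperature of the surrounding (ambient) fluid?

Sum the resistances:
  R_aluminium = (1/1.36 − 1/1.39)/(4πk) = 0.01587/(4π·186) = 6.790×10^-6 K/W
  R_expanded polystyrene = (1/1.39 − 1/1.94)/(4πk) = 0.2040/(4π·0.0296) = 0.5483 K/W
  R_conv,out = 1/(4πr²h) = 1/(4π·1.94²·12.6) = 0.001678 K/W
ΣR = 0.5500 K/W
ΔT = Q·ΣR = 69.9 × 0.5500 = 38.45 K
Heat flows outward, so T_out = T_in − ΔT = 46.7 − 38.45 = 8.25 °C

T_out = 8.25 °C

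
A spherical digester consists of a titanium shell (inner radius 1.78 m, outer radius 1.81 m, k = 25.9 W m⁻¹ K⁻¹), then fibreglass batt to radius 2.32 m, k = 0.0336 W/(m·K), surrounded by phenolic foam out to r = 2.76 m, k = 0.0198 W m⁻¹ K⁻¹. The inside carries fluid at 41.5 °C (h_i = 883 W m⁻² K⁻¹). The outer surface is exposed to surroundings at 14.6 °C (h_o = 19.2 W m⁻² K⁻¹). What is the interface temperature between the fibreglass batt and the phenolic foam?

T = 27.8 °C

Series thermal resistances, inner to outer:
  R_conv,in = 1/(4πr²h) = 1/(4π·1.78²·883) = 2.844×10^-5 K/W
  R_titanium = (1/1.78 − 1/1.81)/(4πk) = 0.009312/(4π·25.9) = 2.861×10^-5 K/W
  R_fibreglass batt = (1/1.81 − 1/2.32)/(4πk) = 0.1215/(4π·0.0336) = 0.2876 K/W
  R_phenolic foam = (1/2.32 − 1/2.76)/(4πk) = 0.06872/(4π·0.0198) = 0.2762 K/W
  R_conv,out = 1/(4πr²h) = 1/(4π·2.76²·19.2) = 5.441×10^-4 K/W
ΣR = 2.844×10^-5 + 2.861×10^-5 + 0.2876 + 0.2762 + 5.441×10^-4 = 0.5644 K/W
Q = ΔT/ΣR = (41.5 °C − 14.6 °C)/0.5644 = 47.66 W
From the inner boundary to the fibreglass batt/phenolic foam interface, ΣR_partial = 0.2877 K/W.
T_interface = T_in − Q·ΣR_partial = 41.5 °C − (47.66)(0.2877) = 27.8 °C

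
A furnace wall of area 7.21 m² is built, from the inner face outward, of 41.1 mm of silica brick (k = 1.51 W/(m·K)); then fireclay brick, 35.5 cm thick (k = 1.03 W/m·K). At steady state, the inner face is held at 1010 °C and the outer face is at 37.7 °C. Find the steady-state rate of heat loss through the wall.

Q = 18.9 kW

Treat each layer as a resistance in series:
  R_silica brick = L/(kA) = 0.0411/(1.51·7.21) = 0.003775 K/W
  R_fireclay brick = L/(kA) = 0.355/(1.03·7.21) = 0.04780 K/W
ΣR = 0.003775 + 0.04780 = 0.05158 K/W
Q = ΔT/ΣR = (1010 °C − 37.7 °C)/0.05158 = 18900 W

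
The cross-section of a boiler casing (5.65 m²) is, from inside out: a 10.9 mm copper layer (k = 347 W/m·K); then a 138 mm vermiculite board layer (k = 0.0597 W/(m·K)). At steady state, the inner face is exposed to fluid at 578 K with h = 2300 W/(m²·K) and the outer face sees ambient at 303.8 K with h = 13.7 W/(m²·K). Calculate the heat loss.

Q = 650 W

Resistance network (inner→outer):
  R_conv,in = 1/(hA) = 1/(2300·5.65) = 7.695×10^-5 K/W
  R_copper = L/(kA) = 0.0109/(347·5.65) = 5.560×10^-6 K/W
  R_vermiculite board = L/(kA) = 0.138/(0.0597·5.65) = 0.4091 K/W
  R_conv,out = 1/(hA) = 1/(13.7·5.65) = 0.01292 K/W
ΣR = 7.695×10^-5 + 5.560×10^-6 + 0.4091 + 0.01292 = 0.4221 K/W
Q = ΔT/ΣR = (578 K − 303.8 K)/0.4221 = 650 W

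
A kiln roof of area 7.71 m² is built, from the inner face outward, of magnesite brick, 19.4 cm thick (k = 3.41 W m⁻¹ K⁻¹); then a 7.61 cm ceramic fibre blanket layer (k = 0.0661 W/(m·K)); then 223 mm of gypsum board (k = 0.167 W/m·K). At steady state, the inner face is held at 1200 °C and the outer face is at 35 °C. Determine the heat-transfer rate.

Treat each layer as a resistance in series:
  R_magnesite brick = L/(kA) = 0.194/(3.41·7.71) = 0.007379 K/W
  R_ceramic fibre blanket = L/(kA) = 0.0761/(0.0661·7.71) = 0.1493 K/W
  R_gypsum board = L/(kA) = 0.223/(0.167·7.71) = 0.1732 K/W
ΣR = 0.007379 + 0.1493 + 0.1732 = 0.3299 K/W
Q = ΔT/ΣR = (1200 °C − 35 °C)/0.3299 = 3530 W

Q = 3530 W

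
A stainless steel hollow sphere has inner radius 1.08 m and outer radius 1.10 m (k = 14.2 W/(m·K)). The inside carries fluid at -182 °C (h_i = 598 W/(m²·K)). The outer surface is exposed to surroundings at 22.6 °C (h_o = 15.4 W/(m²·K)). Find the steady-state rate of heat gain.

Series thermal resistances, inner to outer:
  R_conv,in = 1/(4πr²h) = 1/(4π·1.08²·598) = 1.141×10^-4 K/W
  R_stainless steel = (1/1.08 − 1/1.10)/(4πk) = 0.01684/(4π·14.2) = 9.434×10^-5 K/W
  R_conv,out = 1/(4πr²h) = 1/(4π·1.10²·15.4) = 0.004271 K/W
ΣR = 1.141×10^-4 + 9.434×10^-5 + 0.004271 = 0.004479 K/W
Q = ΔT/ΣR = (-182 °C − 22.6 °C)/0.004479 = -45700 W
(Negative Q ⇒ heat flows inward; heat gain = 45700 W.)

Q = 45.7 kW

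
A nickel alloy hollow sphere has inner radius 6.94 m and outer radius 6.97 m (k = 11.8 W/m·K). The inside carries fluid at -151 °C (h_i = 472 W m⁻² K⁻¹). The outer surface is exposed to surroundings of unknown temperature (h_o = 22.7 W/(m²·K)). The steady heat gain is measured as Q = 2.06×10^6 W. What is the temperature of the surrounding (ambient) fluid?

Series resistances:
  R_conv,in = 1/(4πr²h) = 1/(4π·6.94²·472) = 3.500×10^-6 K/W
  R_nickel alloy = (1/6.94 − 1/6.97)/(4πk) = 6.202×10^-4/(4π·11.8) = 4.183×10^-6 K/W
  R_conv,out = 1/(4πr²h) = 1/(4π·6.97²·22.7) = 7.216×10^-5 K/W
ΣR = 7.984×10^-5 K/W
ΔT = Q·ΣR = 2.06×10^6 × 7.984×10^-5 = 164.5 K
Heat flows inward, so T_out = T_in + ΔT = -151 + 164.5 = 13.5 °C

T_out = 13.5 °C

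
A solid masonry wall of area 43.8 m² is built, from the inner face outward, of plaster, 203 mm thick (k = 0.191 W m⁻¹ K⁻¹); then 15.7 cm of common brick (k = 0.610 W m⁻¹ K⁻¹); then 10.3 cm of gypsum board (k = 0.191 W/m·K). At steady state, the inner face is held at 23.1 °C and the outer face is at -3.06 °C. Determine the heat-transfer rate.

Q = 616 W

Resistance network (inner→outer):
  R_plaster = L/(kA) = 0.203/(0.191·43.8) = 0.02427 K/W
  R_common brick = L/(kA) = 0.157/(0.610·43.8) = 0.005876 K/W
  R_gypsum board = L/(kA) = 0.103/(0.191·43.8) = 0.01231 K/W
ΣR = 0.02427 + 0.005876 + 0.01231 = 0.04246 K/W
Q = ΔT/ΣR = (23.1 °C − -3.06 °C)/0.04246 = 616 W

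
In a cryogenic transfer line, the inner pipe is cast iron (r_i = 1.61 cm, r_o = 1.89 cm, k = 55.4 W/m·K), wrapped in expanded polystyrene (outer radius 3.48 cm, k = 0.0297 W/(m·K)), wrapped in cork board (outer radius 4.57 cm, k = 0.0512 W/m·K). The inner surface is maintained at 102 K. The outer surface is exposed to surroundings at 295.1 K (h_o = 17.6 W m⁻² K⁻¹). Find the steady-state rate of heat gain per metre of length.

Q' = 44.7 W/m

Treat each layer as a resistance in series:
  R'_cast iron = ln(0.0189/0.0161)/(2πk) = 0.1603/(2π·55.4) = 4.606×10^-4 m·K/W
  R'_expanded polystyrene = ln(0.0348/0.0189)/(2πk) = 0.6105/(2π·0.0297) = 3.271 m·K/W
  R'_cork board = ln(0.0457/0.0348)/(2πk) = 0.2725/(2π·0.0512) = 0.8470 m·K/W
  R'_conv,out = 1/(2πr h) = 1/(2π·0.0457·17.6) = 0.1979 m·K/W
ΣR = 4.606×10^-4 + 3.271 + 0.8470 + 0.1979 = 4.316 m·K/W
Q' = ΔT/ΣR = (102 K − 295.1 K)/4.316 = -44.7 W/m
(Negative Q' ⇒ heat flows inward; heat gain = 44.7 W/m.)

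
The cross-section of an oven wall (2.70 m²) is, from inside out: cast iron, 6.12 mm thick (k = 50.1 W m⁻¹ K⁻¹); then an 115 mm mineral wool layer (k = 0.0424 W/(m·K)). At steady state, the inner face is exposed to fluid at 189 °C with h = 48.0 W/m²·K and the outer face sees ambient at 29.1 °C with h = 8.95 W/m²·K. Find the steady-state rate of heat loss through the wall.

Q = 152 W

Treat each layer as a resistance in series:
  R_conv,in = 1/(hA) = 1/(48.0·2.70) = 0.007716 K/W
  R_cast iron = L/(kA) = 0.00612/(50.1·2.70) = 4.524×10^-5 K/W
  R_mineral wool = L/(kA) = 0.115/(0.0424·2.70) = 1.005 K/W
  R_conv,out = 1/(hA) = 1/(8.95·2.70) = 0.04138 K/W
ΣR = 0.007716 + 4.524×10^-5 + 1.005 + 0.04138 = 1.054 K/W
Q = ΔT/ΣR = (189 °C − 29.1 °C)/1.054 = 152 W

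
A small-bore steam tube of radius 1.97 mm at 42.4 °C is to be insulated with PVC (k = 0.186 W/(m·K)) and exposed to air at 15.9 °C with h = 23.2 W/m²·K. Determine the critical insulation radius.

For a cylinder, r_cr = k_ins/h = 0.186/23.2 = 0.00802 m = 0.802 cm

r_cr = 0.802 cm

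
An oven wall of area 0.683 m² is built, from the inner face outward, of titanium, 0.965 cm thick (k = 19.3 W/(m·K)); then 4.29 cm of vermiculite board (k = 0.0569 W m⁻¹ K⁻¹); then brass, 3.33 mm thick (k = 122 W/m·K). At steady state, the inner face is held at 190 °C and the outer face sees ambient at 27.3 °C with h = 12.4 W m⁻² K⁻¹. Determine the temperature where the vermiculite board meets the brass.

Resistance network (inner→outer):
  R_titanium = L/(kA) = 0.00965/(19.3·0.683) = 7.321×10^-4 K/W
  R_vermiculite board = L/(kA) = 0.0429/(0.0569·0.683) = 1.104 K/W
  R_brass = L/(kA) = 0.00333/(122·0.683) = 3.996×10^-5 K/W
  R_conv,out = 1/(hA) = 1/(12.4·0.683) = 0.1181 K/W
ΣR = 7.321×10^-4 + 1.104 + 3.996×10^-5 + 0.1181 = 1.223 K/W
Q = ΔT/ΣR = (190 °C − 27.3 °C)/1.223 = 133.0 W
From the inner boundary to the vermiculite board/brass interface, ΣR_partial = 1.105 K/W.
T_interface = T_in − Q·ΣR_partial = 190 °C − (133.0)(1.105) = 43.0 °C

T = 43.0 °C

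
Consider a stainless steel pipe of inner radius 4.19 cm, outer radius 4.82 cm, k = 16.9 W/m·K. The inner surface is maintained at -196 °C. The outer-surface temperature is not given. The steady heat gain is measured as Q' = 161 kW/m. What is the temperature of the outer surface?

Sum the resistances:
  R'_stainless steel = ln(0.0482/0.0419)/(2πk) = 0.1401/(2π·16.9) = 0.001319 m·K/W
ΣR = 0.001319 m·K/W
ΔT = Q'·ΣR = 1.61×10^5 × 0.001319 = 212.4 K
Heat flows inward, so T_out = T_in + ΔT = -196 + 212.4 = 16.4 °C

T_out = 16.4 °C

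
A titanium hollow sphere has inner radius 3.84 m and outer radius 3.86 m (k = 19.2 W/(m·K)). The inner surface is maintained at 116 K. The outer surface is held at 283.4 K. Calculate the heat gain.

Q = 2.99×10^7 W

Q = 4πk·ΔT/(1/r₁ − 1/r₂) = 4π × 19.2 × 167.4 / (1/3.84 − 1/3.86) = 2.99×10^7 W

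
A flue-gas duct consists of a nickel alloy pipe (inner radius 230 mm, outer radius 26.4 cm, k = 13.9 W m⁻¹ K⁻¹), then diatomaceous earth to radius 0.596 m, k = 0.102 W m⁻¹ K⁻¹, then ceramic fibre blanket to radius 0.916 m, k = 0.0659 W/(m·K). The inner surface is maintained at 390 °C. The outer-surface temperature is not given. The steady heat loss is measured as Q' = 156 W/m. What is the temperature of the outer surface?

Sum the resistances:
  R'_nickel alloy = ln(0.264/0.230)/(2πk) = 0.1379/(2π·13.9) = 0.001579 m·K/W
  R'_diatomaceous earth = ln(0.596/0.264)/(2πk) = 0.8143/(2π·0.102) = 1.271 m·K/W
  R'_ceramic fibre blanket = ln(0.916/0.596)/(2πk) = 0.4298/(2π·0.0659) = 1.038 m·K/W
ΣR = 2.310 m·K/W
ΔT = Q'·ΣR = 156 × 2.310 = 360.4 K
Heat flows outward, so T_out = T_in − ΔT = 390 − 360.4 = 29.6 °C

T_out = 29.6 °C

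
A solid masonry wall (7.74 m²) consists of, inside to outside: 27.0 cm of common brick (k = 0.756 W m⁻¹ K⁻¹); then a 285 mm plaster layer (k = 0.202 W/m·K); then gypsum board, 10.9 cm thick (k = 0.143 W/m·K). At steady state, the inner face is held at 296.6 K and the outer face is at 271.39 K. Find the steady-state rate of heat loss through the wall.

Resistance network (inner→outer):
  R_common brick = L/(kA) = 0.270/(0.756·7.74) = 0.04614 K/W
  R_plaster = L/(kA) = 0.285/(0.202·7.74) = 0.1823 K/W
  R_gypsum board = L/(kA) = 0.109/(0.143·7.74) = 0.09848 K/W
ΣR = 0.04614 + 0.1823 + 0.09848 = 0.3269 K/W
Q = ΔT/ΣR = (296.6 K − 271.39 K)/0.3269 = 77.1 W

Q = 77.1 W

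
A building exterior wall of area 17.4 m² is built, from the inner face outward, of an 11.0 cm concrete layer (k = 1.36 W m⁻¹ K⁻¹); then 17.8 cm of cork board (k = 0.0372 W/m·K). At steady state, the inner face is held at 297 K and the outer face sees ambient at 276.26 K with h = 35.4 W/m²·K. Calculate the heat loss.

Series thermal resistances, inner to outer:
  R_concrete = L/(kA) = 0.110/(1.36·17.4) = 0.004648 K/W
  R_cork board = L/(kA) = 0.178/(0.0372·17.4) = 0.2750 K/W
  R_conv,out = 1/(hA) = 1/(35.4·17.4) = 0.001623 K/W
ΣR = 0.004648 + 0.2750 + 0.001623 = 0.2813 K/W
Q = ΔT/ΣR = (297 K − 276.26 K)/0.2813 = 73.7 W

Q = 73.7 W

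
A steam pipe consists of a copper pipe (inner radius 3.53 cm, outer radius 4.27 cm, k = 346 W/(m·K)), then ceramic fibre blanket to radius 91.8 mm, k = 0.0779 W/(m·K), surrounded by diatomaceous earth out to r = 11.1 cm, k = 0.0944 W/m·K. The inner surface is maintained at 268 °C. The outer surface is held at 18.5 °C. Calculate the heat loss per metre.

Q' = 132 W/m

Resistance network (inner→outer):
  R'_copper = ln(0.0427/0.0353)/(2πk) = 0.1903/(2π·346) = 8.754×10^-5 m·K/W
  R'_ceramic fibre blanket = ln(0.0918/0.0427)/(2πk) = 0.7654/(2π·0.0779) = 1.564 m·K/W
  R'_diatomaceous earth = ln(0.111/0.0918)/(2πk) = 0.1899/(2π·0.0944) = 0.3202 m·K/W
ΣR = 8.754×10^-5 + 1.564 + 0.3202 = 1.884 m·K/W
Q' = ΔT/ΣR = (268 °C − 18.5 °C)/1.884 = 132 W/m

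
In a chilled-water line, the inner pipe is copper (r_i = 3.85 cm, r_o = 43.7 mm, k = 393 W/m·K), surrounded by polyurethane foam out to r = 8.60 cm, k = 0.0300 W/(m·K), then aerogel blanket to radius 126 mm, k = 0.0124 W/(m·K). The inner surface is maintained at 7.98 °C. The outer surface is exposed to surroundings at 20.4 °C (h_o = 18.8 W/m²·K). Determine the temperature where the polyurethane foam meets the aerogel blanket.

Treat each layer as a resistance in series:
  R'_copper = ln(0.0437/0.0385)/(2πk) = 0.1267/(2π·393) = 5.131×10^-5 m·K/W
  R'_polyurethane foam = ln(0.0860/0.0437)/(2πk) = 0.6770/(2π·0.0300) = 3.592 m·K/W
  R'_aerogel blanket = ln(0.126/0.0860)/(2πk) = 0.3819/(2π·0.0124) = 4.902 m·K/W
  R'_conv,out = 1/(2πr h) = 1/(2π·0.126·18.8) = 0.06719 m·K/W
ΣR = 5.131×10^-5 + 3.592 + 4.902 + 0.06719 = 8.561 m·K/W
Q' = ΔT/ΣR = (7.98 °C − 20.4 °C)/8.561 = -1.451 W/m
From the inner boundary to the polyurethane foam/aerogel blanket interface, ΣR_partial = 3.592 m·K/W.
T_interface = T_in − Q'·ΣR_partial = 7.98 °C − (-1.451)(3.592) = 13.2 °C

T = 13.2 °C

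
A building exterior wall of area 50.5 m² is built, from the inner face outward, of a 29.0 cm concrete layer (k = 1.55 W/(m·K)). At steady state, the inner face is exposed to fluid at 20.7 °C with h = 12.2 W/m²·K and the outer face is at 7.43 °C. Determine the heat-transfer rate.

Q = 2.49 kW

Series thermal resistances, inner to outer:
  R_conv,in = 1/(hA) = 1/(12.2·50.5) = 0.001623 K/W
  R_concrete = L/(kA) = 0.290/(1.55·50.5) = 0.003705 K/W
ΣR = 0.001623 + 0.003705 = 0.005328 K/W
Q = ΔT/ΣR = (20.7 °C − 7.43 °C)/0.005328 = 2490 W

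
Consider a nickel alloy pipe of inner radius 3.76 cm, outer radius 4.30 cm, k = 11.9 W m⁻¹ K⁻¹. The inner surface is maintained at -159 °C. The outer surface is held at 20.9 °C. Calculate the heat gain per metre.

Q' = 100 kW/m

Q' = 2πk·ΔT/ln(r₂/r₁) = 2π × 11.9 × 179.9 / ln(0.0430/0.0376) = 1.00×10^5 W/m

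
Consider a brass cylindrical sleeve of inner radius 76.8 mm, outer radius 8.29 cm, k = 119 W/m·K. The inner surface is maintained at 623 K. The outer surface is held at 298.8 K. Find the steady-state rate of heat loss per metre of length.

Q' = 3.17×10^6 W/m

Q' = 2πk·ΔT/ln(r₂/r₁) = 2π × 119 × 324.2 / ln(0.0829/0.0768) = 3.17×10^6 W/m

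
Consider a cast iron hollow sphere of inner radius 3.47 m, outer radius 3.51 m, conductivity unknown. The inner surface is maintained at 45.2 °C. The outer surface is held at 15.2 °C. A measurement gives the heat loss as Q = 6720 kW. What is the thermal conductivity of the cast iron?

k = 58.5 W/m·K

ΣR = ΔT/Q = |45.2 − 15.2|/6.72×10^6 = 4.464×10^-6 K/W
(1/r₁−1/r₂)/(4πk) = 4.464×10^-6 ⇒ k = 0.003284/(4π·4.464×10^-6) = 58.5 W/m·K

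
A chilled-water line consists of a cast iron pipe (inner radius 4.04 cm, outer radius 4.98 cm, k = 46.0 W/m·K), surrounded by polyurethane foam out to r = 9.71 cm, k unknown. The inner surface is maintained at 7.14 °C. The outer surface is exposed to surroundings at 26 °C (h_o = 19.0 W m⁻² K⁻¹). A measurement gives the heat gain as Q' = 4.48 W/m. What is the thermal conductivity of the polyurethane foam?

k = 0.0258 W/m·K

ΣR = ΔT/Q' = |7.14 − 26|/4.48 = 4.210 m·K/W
Known resistances:
  R'_cast iron = ln(0.0498/0.0404)/(2πk) = 0.2092/(2π·46.0) = 7.238×10^-4 m·K/W
  R'_conv,out = 1/(2πr h) = 1/(2π·0.0971·19.0) = 0.08627 m·K/W
R_polyurethane foam = ΣR − ΣR_known = 4.210 − 0.08699 = 4.123 m·K/W
ln(r₂/r₁)/(2πk) = 4.123 ⇒ k = 0.6677/(2π·4.123) = 0.0258 W/m·K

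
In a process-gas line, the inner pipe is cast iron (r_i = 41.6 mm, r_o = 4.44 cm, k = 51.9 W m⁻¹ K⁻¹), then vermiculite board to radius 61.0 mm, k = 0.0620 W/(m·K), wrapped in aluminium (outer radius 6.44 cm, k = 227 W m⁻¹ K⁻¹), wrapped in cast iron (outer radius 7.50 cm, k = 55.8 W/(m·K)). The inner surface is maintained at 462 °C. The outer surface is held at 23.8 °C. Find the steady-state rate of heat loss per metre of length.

Series thermal resistances, inner to outer:
  R'_cast iron = ln(0.0444/0.0416)/(2πk) = 0.06514/(2π·51.9) = 1.998×10^-4 m·K/W
  R'_vermiculite board = ln(0.0610/0.0444)/(2πk) = 0.3176/(2π·0.0620) = 0.8154 m·K/W
  R'_aluminium = ln(0.0644/0.0610)/(2πk) = 0.05424/(2π·227) = 3.803×10^-5 m·K/W
  R'_cast iron = ln(0.0750/0.0644)/(2πk) = 0.1524/(2π·55.8) = 4.346×10^-4 m·K/W
ΣR = 1.998×10^-4 + 0.8154 + 3.803×10^-5 + 4.346×10^-4 = 0.8161 m·K/W
Q' = ΔT/ΣR = (462 °C − 23.8 °C)/0.8161 = 537 W/m

Q' = 537 W/m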